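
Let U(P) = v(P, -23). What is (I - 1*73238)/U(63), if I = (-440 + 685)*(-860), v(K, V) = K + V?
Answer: -141969/20 ≈ -7098.5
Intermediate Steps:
U(P) = -23 + P (U(P) = P - 23 = -23 + P)
I = -210700 (I = 245*(-860) = -210700)
(I - 1*73238)/U(63) = (-210700 - 1*73238)/(-23 + 63) = (-210700 - 73238)/40 = -283938*1/40 = -141969/20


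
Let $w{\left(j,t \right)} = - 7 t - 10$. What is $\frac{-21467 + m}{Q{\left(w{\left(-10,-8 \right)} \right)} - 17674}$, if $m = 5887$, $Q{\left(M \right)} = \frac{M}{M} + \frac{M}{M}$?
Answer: $\frac{3895}{4418} \approx 0.88162$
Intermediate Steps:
$w{\left(j,t \right)} = -10 - 7 t$
$Q{\left(M \right)} = 2$ ($Q{\left(M \right)} = 1 + 1 = 2$)
$\frac{-21467 + m}{Q{\left(w{\left(-10,-8 \right)} \right)} - 17674} = \frac{-21467 + 5887}{2 - 17674} = - \frac{15580}{2 - 17674} = - \frac{15580}{-17672} = \left(-15580\right) \left(- \frac{1}{17672}\right) = \frac{3895}{4418}$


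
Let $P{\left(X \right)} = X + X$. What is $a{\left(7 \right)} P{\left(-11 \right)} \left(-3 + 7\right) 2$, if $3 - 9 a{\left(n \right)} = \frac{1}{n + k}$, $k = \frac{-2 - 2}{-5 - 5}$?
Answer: $- \frac{18656}{333} \approx -56.024$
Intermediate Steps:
$P{\left(X \right)} = 2 X$
$k = \frac{2}{5}$ ($k = \frac{1}{-10} \left(-4\right) = \left(- \frac{1}{10}\right) \left(-4\right) = \frac{2}{5} \approx 0.4$)
$a{\left(n \right)} = \frac{1}{3} - \frac{1}{9 \left(\frac{2}{5} + n\right)}$ ($a{\left(n \right)} = \frac{1}{3} - \frac{1}{9 \left(n + \frac{2}{5}\right)} = \frac{1}{3} - \frac{1}{9 \left(\frac{2}{5} + n\right)}$)
$a{\left(7 \right)} P{\left(-11 \right)} \left(-3 + 7\right) 2 = \frac{1 + 15 \cdot 7}{9 \left(2 + 5 \cdot 7\right)} 2 \left(-11\right) \left(-3 + 7\right) 2 = \frac{1 + 105}{9 \left(2 + 35\right)} \left(-22\right) 4 \cdot 2 = \frac{1}{9} \cdot \frac{1}{37} \cdot 106 \left(-22\right) 8 = \frac{106}{333} \left(-22\right) 8 = \left(- \frac{2332}{333}\right) 8 = - \frac{18656}{333}$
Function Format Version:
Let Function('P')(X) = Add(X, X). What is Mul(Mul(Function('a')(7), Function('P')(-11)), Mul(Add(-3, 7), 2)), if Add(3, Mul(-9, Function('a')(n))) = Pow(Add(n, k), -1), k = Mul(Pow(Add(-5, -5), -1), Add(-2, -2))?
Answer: Rational(-18656, 333) ≈ -56.024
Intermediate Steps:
Function('P')(X) = Mul(2, X)
k = Rational(2, 5) (k = Mul(Pow(-10, -1), -4) = Mul(Rational(-1, 10), -4) = Rational(2, 5) ≈ 0.40000)
Function('a')(n) = Add(Rational(1, 3), Mul(Rational(-1, 9), Pow(Add(Rational(2, 5), n), -1))) (Function('a')(n) = Add(Rational(1, 3), Mul(Rational(-1, 9), Pow(Add(n, Rational(2, 5)), -1))) = Add(Rational(1, 3), Mul(Rational(-1, 9), Pow(Add(Rational(2, 5), n), -1))))
Mul(Mul(Function('a')(7), Function('P')(-11)), Mul(Add(-3, 7), 2)) = Mul(Mul(Mul(Rational(1, 9), Pow(Add(2, Mul(5, 7)), -1), Add(1, Mul(15, 7))), Mul(2, -11)), Mul(Add(-3, 7), 2)) = Mul(Mul(Mul(Rational(1, 9), Pow(Add(2, 35), -1), Add(1, 105)), -22), Mul(4, 2)) = Mul(Mul(Mul(Rational(1, 9), Pow(37, -1), 106), -22), 8) = Mul(Mul(Mul(Rational(1, 9), Rational(1, 37), 106), -22), 8) = Mul(Mul(Rational(106, 333), -22), 8) = Mul(Rational(-2332, 333), 8) = Rational(-18656, 333)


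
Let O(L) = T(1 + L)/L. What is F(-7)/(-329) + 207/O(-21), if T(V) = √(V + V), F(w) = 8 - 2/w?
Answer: -58/2303 + 4347*I*√10/20 ≈ -0.025185 + 687.32*I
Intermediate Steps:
T(V) = √2*√V (T(V) = √(2*V) = √2*√V)
O(L) = √2*√(1 + L)/L (O(L) = (√2*√(1 + L))/L = √2*√(1 + L)/L)
F(-7)/(-329) + 207/O(-21) = (8 - 2/(-7))/(-329) + 207/((√(2 + 2*(-21))/(-21))) = (8 - 2*(-⅐))*(-1/329) + 207/((-√(2 - 42)/21)) = (8 + 2/7)*(-1/329) + 207/((-2*I*√10/21)) = (58/7)*(-1/329) + 207/((-2*I*√10/21)) = -58/2303 + 207/((-2*I*√10/21)) = -58/2303 + 207*(21*I*√10/20) = -58/2303 + 4347*I*√10/20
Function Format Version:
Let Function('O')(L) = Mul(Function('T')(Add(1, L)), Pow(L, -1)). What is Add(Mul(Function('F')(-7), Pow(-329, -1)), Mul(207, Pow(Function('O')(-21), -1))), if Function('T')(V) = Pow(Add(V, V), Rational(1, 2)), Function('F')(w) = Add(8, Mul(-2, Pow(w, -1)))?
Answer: Add(Rational(-58, 2303), Mul(Rational(4347, 20), I, Pow(10, Rational(1, 2)))) ≈ Add(-0.025185, Mul(687.32, I))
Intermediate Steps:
Function('T')(V) = Mul(Pow(2, Rational(1, 2)), Pow(V, Rational(1, 2))) (Function('T')(V) = Pow(Mul(2, V), Rational(1, 2)) = Mul(Pow(2, Rational(1, 2)), Pow(V, Rational(1, 2))))
Function('O')(L) = Mul(Pow(2, Rational(1, 2)), Pow(L, -1), Pow(Add(1, L), Rational(1, 2))) (Function('O')(L) = Mul(Mul(Pow(2, Rational(1, 2)), Pow(Add(1, L), Rational(1, 2))), Pow(L, -1)) = Mul(Pow(2, Rational(1, 2)), Pow(L, -1), Pow(Add(1, L), Rational(1, 2))))
Add(Mul(Function('F')(-7), Pow(-329, -1)), Mul(207, Pow(Function('O')(-21), -1))) = Add(Mul(Add(8, Mul(-2, Pow(-7, -1))), Pow(-329, -1)), Mul(207, Pow(Mul(Pow(-21, -1), Pow(Add(2, Mul(2, -21)), Rational(1, 2))), -1))) = Add(Mul(Add(8, Mul(-2, Rational(-1, 7))), Rational(-1, 329)), Mul(207, Pow(Mul(Rational(-1, 21), Pow(Add(2, -42), Rational(1, 2))), -1))) = Add(Mul(Add(8, Rational(2, 7)), Rational(-1, 329)), Mul(207, Pow(Mul(Rational(-1, 21), Pow(-40, Rational(1, 2))), -1))) = Add(Mul(Rational(58, 7), Rational(-1, 329)), Mul(207, Pow(Mul(Rational(-1, 21), Mul(2, I, Pow(10, Rational(1, 2)))), -1))) = Add(Rational(-58, 2303), Mul(207, Pow(Mul(Rational(-2, 21), I, Pow(10, Rational(1, 2))), -1))) = Add(Rational(-58, 2303), Mul(207, Mul(Rational(21, 20), I, Pow(10, Rational(1, 2))))) = Add(Rational(-58, 2303), Mul(Rational(4347, 20), I, Pow(10, Rational(1, 2))))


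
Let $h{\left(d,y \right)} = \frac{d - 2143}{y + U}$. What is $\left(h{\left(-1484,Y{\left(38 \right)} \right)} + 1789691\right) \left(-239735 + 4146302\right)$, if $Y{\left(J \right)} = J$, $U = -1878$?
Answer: $\frac{12864462122584989}{1840} \approx 6.9916 \cdot 10^{12}$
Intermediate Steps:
$h{\left(d,y \right)} = \frac{-2143 + d}{-1878 + y}$ ($h{\left(d,y \right)} = \frac{d - 2143}{y - 1878} = \frac{-2143 + d}{-1878 + y}$)
$\left(h{\left(-1484,Y{\left(38 \right)} \right)} + 1789691\right) \left(-239735 + 4146302\right) = \left(\frac{-2143 - 1484}{-1878 + 38} + 1789691\right) \left(-239735 + 4146302\right) = \left(\frac{1}{-1840} \left(-3627\right) + 1789691\right) 3906567 = \left(\left(- \frac{1}{1840}\right) \left(-3627\right) + 1789691\right) 3906567 = \left(\frac{3627}{1840} + 1789691\right) 3906567 = \frac{3293035067}{1840} \cdot 3906567 = \frac{12864462122584989}{1840}$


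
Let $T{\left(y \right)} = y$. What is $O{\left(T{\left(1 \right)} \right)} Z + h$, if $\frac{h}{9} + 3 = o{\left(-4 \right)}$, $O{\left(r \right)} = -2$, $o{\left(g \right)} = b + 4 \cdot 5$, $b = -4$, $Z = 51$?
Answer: $15$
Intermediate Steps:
$o{\left(g \right)} = 16$ ($o{\left(g \right)} = -4 + 4 \cdot 5 = -4 + 20 = 16$)
$h = 117$ ($h = -27 + 9 \cdot 16 = -27 + 144 = 117$)
$O{\left(T{\left(1 \right)} \right)} Z + h = \left(-2\right) 51 + 117 = -102 + 117 = 15$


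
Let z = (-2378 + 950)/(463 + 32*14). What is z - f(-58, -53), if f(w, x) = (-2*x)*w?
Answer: 5599400/911 ≈ 6146.4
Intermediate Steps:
z = -1428/911 (z = -1428/(463 + 448) = -1428/911 ≈ -1.5675)
f(w, x) = -2*w*x
z - f(-58, -53) = -1428/911 - (-2)*(-58)*(-53) = -1428/911 - 1*(-6148) = -1428/911 + 6148 = 5599400/911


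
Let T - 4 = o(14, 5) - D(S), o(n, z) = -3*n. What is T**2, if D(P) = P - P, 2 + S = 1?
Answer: 1444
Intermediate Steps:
S = -1 (S = -2 + 1 = -1)
D(P) = 0
T = -38 (T = 4 + (-3*14 - 1*0) = 4 + (-42 + 0) = 4 - 42 = -38)
T**2 = (-38)**2 = 1444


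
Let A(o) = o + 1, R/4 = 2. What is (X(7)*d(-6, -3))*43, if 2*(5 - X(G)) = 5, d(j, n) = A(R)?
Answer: 1935/2 ≈ 967.50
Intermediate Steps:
R = 8 (R = 4*2 = 8)
A(o) = 1 + o
d(j, n) = 9 (d(j, n) = 1 + 8 = 9)
X(G) = 5/2 (X(G) = 5 - ½*5 = 5 - 5/2 = 5/2)
(X(7)*d(-6, -3))*43 = ((5/2)*9)*43 = (45/2)*43 = 1935/2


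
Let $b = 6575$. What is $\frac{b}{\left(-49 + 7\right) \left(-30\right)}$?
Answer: $\frac{1315}{252} \approx 5.2183$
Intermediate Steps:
$\frac{b}{\left(-49 + 7\right) \left(-30\right)} = \frac{6575}{\left(-49 + 7\right) \left(-30\right)} = \frac{6575}{\left(-42\right) \left(-30\right)} = \frac{6575}{1260} = 6575 \cdot \frac{1}{1260} = \frac{1315}{252}$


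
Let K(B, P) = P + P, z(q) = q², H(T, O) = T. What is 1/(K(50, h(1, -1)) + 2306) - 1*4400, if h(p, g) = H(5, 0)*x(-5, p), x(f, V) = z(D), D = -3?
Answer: -10542399/2396 ≈ -4400.0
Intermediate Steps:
x(f, V) = 9 (x(f, V) = (-3)² = 9)
h(p, g) = 45 (h(p, g) = 5*9 = 45)
K(B, P) = 2*P
1/(K(50, h(1, -1)) + 2306) - 1*4400 = 1/(2*45 + 2306) - 1*4400 = 1/(90 + 2306) - 4400 = 1/2396 - 4400 = -10542399/2396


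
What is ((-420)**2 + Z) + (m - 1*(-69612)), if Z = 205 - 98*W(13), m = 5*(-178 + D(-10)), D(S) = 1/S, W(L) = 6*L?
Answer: 475365/2 ≈ 2.3768e+5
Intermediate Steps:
m = -1781/2 (m = 5*(-178 + 1/(-10)) = 5*(-178 - 1/10) = 5*(-1781/10) = -1781/2 ≈ -890.50)
Z = -7439 (Z = 205 - 588*13 = 205 - 98*78 = 205 - 7644 = -7439)
((-420)**2 + Z) + (m - 1*(-69612)) = ((-420)**2 - 7439) + (-1781/2 - 1*(-69612)) = (176400 - 7439) + (-1781/2 + 69612) = 168961 + 137443/2 = 475365/2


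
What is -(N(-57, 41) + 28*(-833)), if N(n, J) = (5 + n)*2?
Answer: 23428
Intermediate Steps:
N(n, J) = 10 + 2*n
-(N(-57, 41) + 28*(-833)) = -((10 + 2*(-57)) + 28*(-833)) = -((10 - 114) - 23324) = -(-104 - 23324) = -1*(-23428) = 23428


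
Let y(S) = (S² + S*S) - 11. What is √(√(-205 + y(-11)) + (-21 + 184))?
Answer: √(163 + √26) ≈ 12.965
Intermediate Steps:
y(S) = -11 + 2*S² (y(S) = (S² + S²) - 11 = 2*S² - 11 = -11 + 2*S²)
√(√(-205 + y(-11)) + (-21 + 184)) = √(√(-205 + (-11 + 2*(-11)²)) + (-21 + 184)) = √(√(-205 + (-11 + 2*121)) + 163) = √(√(-205 + (-11 + 242)) + 163) = √(√(-205 + 231) + 163) = √(√26 + 163) = √(163 + √26)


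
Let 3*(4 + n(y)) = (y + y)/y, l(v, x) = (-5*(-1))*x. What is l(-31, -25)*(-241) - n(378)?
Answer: 90385/3 ≈ 30128.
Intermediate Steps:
l(v, x) = 5*x
n(y) = -10/3 (n(y) = -4 + ((y + y)/y)/3 = -4 + ((2*y)/y)/3 = -4 + (⅓)*2 = -4 + ⅔ = -10/3)
l(-31, -25)*(-241) - n(378) = (5*(-25))*(-241) - 1*(-10/3) = -125*(-241) + 10/3 = 30125 + 10/3 = 90385/3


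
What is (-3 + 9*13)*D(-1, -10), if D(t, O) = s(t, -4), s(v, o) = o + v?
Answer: -570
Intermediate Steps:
D(t, O) = -4 + t
(-3 + 9*13)*D(-1, -10) = (-3 + 9*13)*(-4 - 1) = (-3 + 117)*(-5) = 114*(-5) = -570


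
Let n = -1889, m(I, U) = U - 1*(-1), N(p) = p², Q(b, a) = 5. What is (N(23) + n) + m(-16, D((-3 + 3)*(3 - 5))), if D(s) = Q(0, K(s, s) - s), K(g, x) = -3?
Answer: -1354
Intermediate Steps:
D(s) = 5
m(I, U) = 1 + U (m(I, U) = U + 1 = 1 + U)
(N(23) + n) + m(-16, D((-3 + 3)*(3 - 5))) = (23² - 1889) + (1 + 5) = (529 - 1889) + 6 = -1360 + 6 = -1354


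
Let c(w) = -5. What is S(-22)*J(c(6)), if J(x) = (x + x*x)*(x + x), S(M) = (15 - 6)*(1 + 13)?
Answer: -25200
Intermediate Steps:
S(M) = 126 (S(M) = 9*14 = 126)
J(x) = 2*x*(x + x²) (J(x) = (x + x²)*(2*x) = 2*x*(x + x²))
S(-22)*J(c(6)) = 126*(2*(-5)²*(1 - 5)) = 126*(2*25*(-4)) = 126*(-200) = -25200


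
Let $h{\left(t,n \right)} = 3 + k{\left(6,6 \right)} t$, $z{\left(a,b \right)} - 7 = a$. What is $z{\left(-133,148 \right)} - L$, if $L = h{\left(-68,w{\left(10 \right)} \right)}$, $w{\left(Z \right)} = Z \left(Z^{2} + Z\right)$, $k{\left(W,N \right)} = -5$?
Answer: $-469$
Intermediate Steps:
$w{\left(Z \right)} = Z \left(Z + Z^{2}\right)$
$z{\left(a,b \right)} = 7 + a$
$h{\left(t,n \right)} = 3 - 5 t$
$L = 343$ ($L = 3 - -340 = 3 + 340 = 343$)
$z{\left(-133,148 \right)} - L = \left(7 - 133\right) - 343 = -126 - 343 = -469$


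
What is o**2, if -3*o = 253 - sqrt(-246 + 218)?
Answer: 7109 - 1012*I*sqrt(7)/9 ≈ 7109.0 - 297.5*I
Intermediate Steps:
o = -253/3 + 2*I*sqrt(7)/3 (o = -(253 - sqrt(-246 + 218))/3 = -(253 - sqrt(-28))/3 = -(253 - 2*I*sqrt(7))/3 = -253/3 + 2*I*sqrt(7)/3 ≈ -84.333 + 1.7638*I)
o**2 = (-253/3 + 2*I*sqrt(7)/3)**2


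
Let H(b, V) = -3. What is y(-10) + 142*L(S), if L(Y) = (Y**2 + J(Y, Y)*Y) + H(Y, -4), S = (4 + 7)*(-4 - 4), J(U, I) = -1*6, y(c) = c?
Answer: 1174188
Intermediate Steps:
J(U, I) = -6
S = -88 (S = 11*(-8) = -88)
L(Y) = -3 + Y**2 - 6*Y (L(Y) = (Y**2 - 6*Y) - 3 = -3 + Y**2 - 6*Y)
y(-10) + 142*L(S) = -10 + 142*(-3 + (-88)**2 - 6*(-88)) = -10 + 142*(-3 + 7744 + 528) = -10 + 142*8269 = -10 + 1174198 = 1174188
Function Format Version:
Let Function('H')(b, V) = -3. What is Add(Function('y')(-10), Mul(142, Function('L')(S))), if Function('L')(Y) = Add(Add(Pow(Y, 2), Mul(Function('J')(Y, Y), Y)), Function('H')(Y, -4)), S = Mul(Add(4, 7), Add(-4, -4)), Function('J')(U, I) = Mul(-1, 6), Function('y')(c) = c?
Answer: 1174188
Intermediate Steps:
Function('J')(U, I) = -6
S = -88 (S = Mul(11, -8) = -88)
Function('L')(Y) = Add(-3, Pow(Y, 2), Mul(-6, Y)) (Function('L')(Y) = Add(Add(Pow(Y, 2), Mul(-6, Y)), -3) = Add(-3, Pow(Y, 2), Mul(-6, Y)))
Add(Function('y')(-10), Mul(142, Function('L')(S))) = Add(-10, Mul(142, Add(-3, Pow(-88, 2), Mul(-6, -88)))) = Add(-10, Mul(142, Add(-3, 7744, 528))) = Add(-10, Mul(142, 8269)) = Add(-10, 1174198) = 1174188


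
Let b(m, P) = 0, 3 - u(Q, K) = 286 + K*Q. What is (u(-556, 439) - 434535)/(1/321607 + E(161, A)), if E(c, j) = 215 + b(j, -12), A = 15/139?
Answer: -10223564923/11524251 ≈ -887.13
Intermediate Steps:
u(Q, K) = -283 - K*Q (u(Q, K) = 3 - (286 + K*Q) = 3 + (-286 - K*Q) = -283 - K*Q)
A = 15/139 (A = 15*(1/139) = 15/139 ≈ 0.10791)
E(c, j) = 215 (E(c, j) = 215 + 0 = 215)
(u(-556, 439) - 434535)/(1/321607 + E(161, A)) = ((-283 - 1*439*(-556)) - 434535)/(1/321607 + 215) = ((-283 + 244084) - 434535)/(1/321607 + 215) = (243801 - 434535)/(69145506/321607) = -190734*321607/69145506 = -10223564923/11524251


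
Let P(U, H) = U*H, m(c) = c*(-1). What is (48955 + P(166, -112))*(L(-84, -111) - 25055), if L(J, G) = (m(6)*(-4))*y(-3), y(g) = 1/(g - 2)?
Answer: -3804453537/5 ≈ -7.6089e+8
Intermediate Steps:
m(c) = -c
y(g) = 1/(-2 + g)
L(J, G) = -24/5 (L(J, G) = (-1*6*(-4))/(-2 - 3) = -6*(-4)/(-5) = 24*(-⅕) = -24/5)
P(U, H) = H*U
(48955 + P(166, -112))*(L(-84, -111) - 25055) = (48955 - 112*166)*(-24/5 - 25055) = (48955 - 18592)*(-125299/5) = 30363*(-125299/5) = -3804453537/5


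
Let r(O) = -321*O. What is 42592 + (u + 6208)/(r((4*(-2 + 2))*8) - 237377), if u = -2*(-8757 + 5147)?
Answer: 10110347756/237377 ≈ 42592.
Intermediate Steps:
u = 7220 (u = -2*(-3610) = 7220)
42592 + (u + 6208)/(r((4*(-2 + 2))*8) - 237377) = 42592 + (7220 + 6208)/(-321*4*(-2 + 2)*8 - 237377) = 42592 + 13428/(-321*4*0*8 - 237377) = 42592 + 13428/(-0*8 - 237377) = 42592 + 13428/(-321*0 - 237377) = 42592 + 13428/(0 - 237377) = 42592 + 13428/(-237377) = 42592 + 13428*(-1/237377) = 42592 - 13428/237377 = 10110347756/237377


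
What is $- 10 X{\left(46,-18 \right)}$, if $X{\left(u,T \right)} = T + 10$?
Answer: $80$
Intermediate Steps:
$X{\left(u,T \right)} = 10 + T$
$- 10 X{\left(46,-18 \right)} = - 10 \left(10 - 18\right) = \left(-10\right) \left(-8\right) = 80$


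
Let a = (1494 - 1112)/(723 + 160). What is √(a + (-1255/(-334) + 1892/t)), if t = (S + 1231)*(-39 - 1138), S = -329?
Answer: √848349348151973694466/14232050954 ≈ 2.0465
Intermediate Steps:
t = -1061654 (t = (-329 + 1231)*(-39 - 1138) = 902*(-1177) = -1061654)
a = 382/883 ≈ 0.43262
√(a + (-1255/(-334) + 1892/t)) = √(382/883 + (-1255/(-334) + 1892/(-1061654))) = √(382/883 + (-1255*(-1/334) + 1892*(-1/1061654))) = √(382/883 + (1255/334 - 86/48257)) = √(382/883 + 60533811/16117838) = √(59608369229/14232050954) = √848349348151973694466/14232050954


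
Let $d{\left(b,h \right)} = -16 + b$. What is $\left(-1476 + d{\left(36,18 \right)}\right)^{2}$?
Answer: $2119936$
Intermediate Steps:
$\left(-1476 + d{\left(36,18 \right)}\right)^{2} = \left(-1476 + \left(-16 + 36\right)\right)^{2} = \left(-1476 + 20\right)^{2} = \left(-1456\right)^{2} = 2119936$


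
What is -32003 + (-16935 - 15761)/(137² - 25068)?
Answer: -201554201/6299 ≈ -31998.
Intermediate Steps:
-32003 + (-16935 - 15761)/(137² - 25068) = -32003 - 32696/(18769 - 25068) = -32003 - 32696/(-6299) = -32003 - 32696*(-1/6299) = -32003 + 32696/6299 = -201554201/6299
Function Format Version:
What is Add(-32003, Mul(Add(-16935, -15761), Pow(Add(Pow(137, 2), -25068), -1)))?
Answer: Rational(-201554201, 6299) ≈ -31998.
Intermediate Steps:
Add(-32003, Mul(Add(-16935, -15761), Pow(Add(Pow(137, 2), -25068), -1))) = Add(-32003, Mul(-32696, Pow(Add(18769, -25068), -1))) = Add(-32003, Mul(-32696, Pow(-6299, -1))) = Add(-32003, Mul(-32696, Rational(-1, 6299))) = Add(-32003, Rational(32696, 6299)) = Rational(-201554201, 6299)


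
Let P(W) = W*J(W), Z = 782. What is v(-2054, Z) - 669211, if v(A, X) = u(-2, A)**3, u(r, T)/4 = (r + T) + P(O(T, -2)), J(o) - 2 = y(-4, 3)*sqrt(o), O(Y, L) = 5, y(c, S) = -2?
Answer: -548343858715 - 8037662720*sqrt(5) ≈ -5.6632e+11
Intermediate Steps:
J(o) = 2 - 2*sqrt(o)
P(W) = W*(2 - 2*sqrt(W))
u(r, T) = 40 - 40*sqrt(5) + 4*T + 4*r (u(r, T) = 4*((r + T) + (-10*sqrt(5) + 2*5)) = 4*((T + r) + (-10*sqrt(5) + 10)) = 4*((T + r) + (10 - 10*sqrt(5))) = 4*(10 + T + r - 10*sqrt(5)) = 40 - 40*sqrt(5) + 4*T + 4*r)
v(A, X) = (32 - 40*sqrt(5) + 4*A)**3 (v(A, X) = (40 - 40*sqrt(5) + 4*A + 4*(-2))**3 = (40 - 40*sqrt(5) + 4*A - 8)**3 = (32 - 40*sqrt(5) + 4*A)**3)
v(-2054, Z) - 669211 = 64*(8 - 2054 - 10*sqrt(5))**3 - 669211 = 64*(-2046 - 10*sqrt(5))**3 - 669211 = -669211 + 64*(-2046 - 10*sqrt(5))**3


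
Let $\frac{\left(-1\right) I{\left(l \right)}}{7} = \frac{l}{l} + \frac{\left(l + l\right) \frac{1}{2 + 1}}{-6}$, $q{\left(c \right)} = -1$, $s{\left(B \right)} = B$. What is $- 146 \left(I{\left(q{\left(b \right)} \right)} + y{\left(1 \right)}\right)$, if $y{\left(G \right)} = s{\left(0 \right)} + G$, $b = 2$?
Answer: $\frac{8906}{9} \approx 989.56$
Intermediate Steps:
$y{\left(G \right)} = G$ ($y{\left(G \right)} = 0 + G = G$)
$I{\left(l \right)} = -7 + \frac{7 l}{9}$ ($I{\left(l \right)} = - 7 \left(\frac{l}{l} + \frac{\left(l + l\right) \frac{1}{2 + 1}}{-6}\right) = - 7 \left(1 + \frac{2 l}{3} \left(- \frac{1}{6}\right)\right) = - 7 \left(1 - \frac{l}{9}\right) = -7 + \frac{7 l}{9}$)
$- 146 \left(I{\left(q{\left(b \right)} \right)} + y{\left(1 \right)}\right) = - 146 \left(\left(-7 + \frac{7}{9} \left(-1\right)\right) + 1\right) = - 146 \left(\left(-7 - \frac{7}{9}\right) + 1\right) = - 146 \left(- \frac{70}{9} + 1\right) = \left(-146\right) \left(- \frac{61}{9}\right) = \frac{8906}{9}$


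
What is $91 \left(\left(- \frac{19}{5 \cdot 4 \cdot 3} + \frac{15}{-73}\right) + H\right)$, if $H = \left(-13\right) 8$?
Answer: $- \frac{41660437}{4380} \approx -9511.5$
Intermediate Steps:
$H = -104$
$91 \left(\left(- \frac{19}{5 \cdot 4 \cdot 3} + \frac{15}{-73}\right) + H\right) = 91 \left(\left(- \frac{19}{5 \cdot 4 \cdot 3} + \frac{15}{-73}\right) - 104\right) = 91 \left(\left(- \frac{19}{20 \cdot 3} + 15 \left(- \frac{1}{73}\right)\right) - 104\right) = 91 \left(\left(- \frac{19}{60} - \frac{15}{73}\right) - 104\right) = 91 \left(- \frac{2287}{4380} - 104\right) = 91 \left(- \frac{457807}{4380}\right) = - \frac{41660437}{4380}$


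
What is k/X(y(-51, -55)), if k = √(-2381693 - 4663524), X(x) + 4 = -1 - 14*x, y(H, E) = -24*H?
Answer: -I*√7045217/17141 ≈ -0.15485*I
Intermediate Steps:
X(x) = -5 - 14*x (X(x) = -4 + (-1 - 14*x) = -5 - 14*x)
k = I*√7045217 (k = √(-7045217) = I*√7045217 ≈ 2654.3*I)
k/X(y(-51, -55)) = (I*√7045217)/(-5 - (-336)*(-51)) = (I*√7045217)/(-5 - 14*1224) = (I*√7045217)/(-5 - 17136) = (I*√7045217)/(-17141) = (I*√7045217)*(-1/17141) = -I*√7045217/17141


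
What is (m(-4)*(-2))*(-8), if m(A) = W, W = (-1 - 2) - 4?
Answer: -112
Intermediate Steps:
W = -7 (W = -3 - 4 = -7)
m(A) = -7
(m(-4)*(-2))*(-8) = -7*(-2)*(-8) = 14*(-8) = -112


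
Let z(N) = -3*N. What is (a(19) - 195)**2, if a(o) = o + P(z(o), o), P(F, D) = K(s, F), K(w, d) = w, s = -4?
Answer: 32400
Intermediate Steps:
P(F, D) = -4
a(o) = -4 + o (a(o) = o - 4 = -4 + o)
(a(19) - 195)**2 = ((-4 + 19) - 195)**2 = (15 - 195)**2 = (-180)**2 = 32400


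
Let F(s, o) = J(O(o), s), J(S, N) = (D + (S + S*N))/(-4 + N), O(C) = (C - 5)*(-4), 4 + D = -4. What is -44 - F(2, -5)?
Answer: 12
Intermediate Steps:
D = -8 (D = -4 - 4 = -8)
O(C) = 20 - 4*C (O(C) = (-5 + C)*(-4) = 20 - 4*C)
J(S, N) = (-8 + S + N*S)/(-4 + N) (J(S, N) = (-8 + (S + S*N))/(-4 + N) = (-8 + (S + N*S))/(-4 + N) = (-8 + S + N*S)/(-4 + N))
F(s, o) = (12 - 4*o + s*(20 - 4*o))/(-4 + s) (F(s, o) = (-8 + (20 - 4*o) + s*(20 - 4*o))/(-4 + s) = (12 - 4*o + s*(20 - 4*o))/(-4 + s))
-44 - F(2, -5) = -44 - 4*(3 - 1*(-5) + 2*(5 - 1*(-5)))/(-4 + 2) = -44 - 4*(3 + 5 + 2*(5 + 5))/(-2) = -44 - 4*(-1)*(3 + 5 + 2*10)/2 = -44 - 4*(-1)*(3 + 5 + 20)/2 = -44 - 4*(-1)*28/2 = -44 - 1*(-56) = -44 + 56 = 12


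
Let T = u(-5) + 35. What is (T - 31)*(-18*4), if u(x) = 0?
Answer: -288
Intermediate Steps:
T = 35 (T = 0 + 35 = 35)
(T - 31)*(-18*4) = (35 - 31)*(-18*4) = 4*(-72) = -288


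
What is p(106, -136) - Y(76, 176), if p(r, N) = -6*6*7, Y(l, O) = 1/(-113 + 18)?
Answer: -23939/95 ≈ -251.99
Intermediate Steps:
Y(l, O) = -1/95 (Y(l, O) = 1/(-95) = -1/95)
p(r, N) = -252 (p(r, N) = -36*7 = -252)
p(106, -136) - Y(76, 176) = -252 - 1*(-1/95) = -252 + 1/95 = -23939/95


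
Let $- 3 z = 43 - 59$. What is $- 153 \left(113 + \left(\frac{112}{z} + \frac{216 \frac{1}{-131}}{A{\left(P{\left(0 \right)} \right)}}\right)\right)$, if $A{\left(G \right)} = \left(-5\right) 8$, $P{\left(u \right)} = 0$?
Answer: $- \frac{13432941}{655} \approx -20508.0$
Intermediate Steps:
$z = \frac{16}{3}$ ($z = - \frac{43 - 59}{3} = \left(- \frac{1}{3}\right) \left(-16\right) = \frac{16}{3} \approx 5.3333$)
$A{\left(G \right)} = -40$
$- 153 \left(113 + \left(\frac{112}{z} + \frac{216 \frac{1}{-131}}{A{\left(P{\left(0 \right)} \right)}}\right)\right) = - 153 \left(113 + \left(\frac{112}{\frac{16}{3}} + \frac{216 \frac{1}{-131}}{-40}\right)\right) = - 153 \left(113 + \left(112 \cdot \frac{3}{16} + 216 \left(- \frac{1}{131}\right) \left(- \frac{1}{40}\right)\right)\right) = - 153 \left(113 + \left(21 - - \frac{27}{655}\right)\right) = - 153 \left(113 + \left(21 + \frac{27}{655}\right)\right) = - 153 \left(113 + \frac{13782}{655}\right) = \left(-153\right) \frac{87797}{655} = - \frac{13432941}{655}$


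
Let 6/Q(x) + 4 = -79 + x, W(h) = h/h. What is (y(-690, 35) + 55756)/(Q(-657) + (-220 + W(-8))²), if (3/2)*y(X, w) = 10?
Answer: 61896560/53236701 ≈ 1.1627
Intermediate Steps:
y(X, w) = 20/3 (y(X, w) = (⅔)*10 = 20/3)
W(h) = 1
Q(x) = 6/(-83 + x) (Q(x) = 6/(-4 + (-79 + x)) = 6/(-83 + x))
(y(-690, 35) + 55756)/(Q(-657) + (-220 + W(-8))²) = (20/3 + 55756)/(6/(-83 - 657) + (-220 + 1)²) = 167288/(3*(6/(-740) + (-219)²)) = 167288/(3*(6*(-1/740) + 47961)) = 167288/(3*(-3/370 + 47961)) = 167288/(3*(17745567/370)) = (167288/3)*(370/17745567) = 61896560/53236701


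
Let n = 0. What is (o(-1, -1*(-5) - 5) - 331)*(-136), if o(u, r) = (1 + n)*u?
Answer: 45152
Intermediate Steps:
o(u, r) = u (o(u, r) = (1 + 0)*u = 1*u = u)
(o(-1, -1*(-5) - 5) - 331)*(-136) = (-1 - 331)*(-136) = -332*(-136) = 45152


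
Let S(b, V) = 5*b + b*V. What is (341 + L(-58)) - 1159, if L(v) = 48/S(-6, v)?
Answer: -43346/53 ≈ -817.85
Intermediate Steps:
S(b, V) = 5*b + V*b
L(v) = 48/(-30 - 6*v) (L(v) = 48/((-6*(5 + v))) = 48/(-30 - 6*v))
(341 + L(-58)) - 1159 = (341 + 8/(-5 - 1*(-58))) - 1159 = (341 + 8/(-5 + 58)) - 1159 = (341 + 8/53) - 1159 = 18081/53 - 1159 = -43346/53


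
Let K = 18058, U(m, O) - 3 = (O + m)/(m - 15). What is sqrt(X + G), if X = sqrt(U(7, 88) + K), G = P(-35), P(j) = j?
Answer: sqrt(-140 + sqrt(288786))/2 ≈ 9.9673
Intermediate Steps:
U(m, O) = 3 + (O + m)/(-15 + m) (U(m, O) = 3 + (O + m)/(m - 15) = 3 + (O + m)/(-15 + m))
G = -35
X = sqrt(288786)/4 (X = sqrt((-45 + 88 + 4*7)/(-15 + 7) + 18058) = sqrt((-45 + 88 + 28)/(-8) + 18058) = sqrt(-1/8*71 + 18058) = sqrt(-71/8 + 18058) = sqrt(144393/8) = sqrt(288786)/4 ≈ 134.35)
sqrt(X + G) = sqrt(sqrt(288786)/4 - 35) = sqrt(-35 + sqrt(288786)/4)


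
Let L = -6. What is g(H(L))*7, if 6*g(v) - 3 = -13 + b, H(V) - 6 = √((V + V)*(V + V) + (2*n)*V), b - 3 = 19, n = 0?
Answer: 14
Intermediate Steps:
b = 22 (b = 3 + 19 = 22)
H(V) = 6 + 2*√(V²) (H(V) = 6 + √((V + V)*(V + V) + (2*0)*V) = 6 + √((2*V)*(2*V) + 0*V) = 6 + √(4*V² + 0) = 6 + √(4*V²) = 6 + 2*√(V²))
g(v) = 2 (g(v) = ½ + (-13 + 22)/6 = ½ + (⅙)*9 = ½ + 3/2 = 2)
g(H(L))*7 = 2*7 = 14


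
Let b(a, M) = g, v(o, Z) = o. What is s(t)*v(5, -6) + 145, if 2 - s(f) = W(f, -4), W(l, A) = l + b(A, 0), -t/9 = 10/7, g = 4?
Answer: 1395/7 ≈ 199.29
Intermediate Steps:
b(a, M) = 4
t = -90/7 ≈ -12.857
W(l, A) = 4 + l (W(l, A) = l + 4 = 4 + l)
s(f) = -2 - f (s(f) = 2 - (4 + f) = 2 + (-4 - f) = -2 - f)
s(t)*v(5, -6) + 145 = (-2 - 1*(-90/7))*5 + 145 = (-2 + 90/7)*5 + 145 = (76/7)*5 + 145 = 380/7 + 145 = 1395/7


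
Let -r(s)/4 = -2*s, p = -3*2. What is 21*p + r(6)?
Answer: -78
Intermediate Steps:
p = -6
r(s) = 8*s (r(s) = -(-8)*s = 8*s)
21*p + r(6) = 21*(-6) + 8*6 = -126 + 48 = -78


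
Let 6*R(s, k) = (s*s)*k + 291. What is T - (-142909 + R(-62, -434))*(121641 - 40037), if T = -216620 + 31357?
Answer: 103043222329/3 ≈ 3.4348e+10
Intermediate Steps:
R(s, k) = 97/2 + k*s²/6 (R(s, k) = ((s*s)*k + 291)/6 = (s²*k + 291)/6 = (k*s² + 291)/6 = (291 + k*s²)/6 = 97/2 + k*s²/6)
T = -185263
T - (-142909 + R(-62, -434))*(121641 - 40037) = -185263 - (-142909 + (97/2 + (⅙)*(-434)*(-62)²))*(121641 - 40037) = -185263 - (-142909 + (97/2 + (⅙)*(-434)*3844))*81604 = -185263 - (-142909 + (97/2 - 834148/3))*81604 = -185263 - (-142909 - 1668005/6)*81604 = -185263 - (-2525459)*81604/6 = -185263 - 1*(-103043778118/3) = -185263 + 103043778118/3 = 103043222329/3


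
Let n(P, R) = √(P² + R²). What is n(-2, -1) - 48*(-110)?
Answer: 5280 + √5 ≈ 5282.2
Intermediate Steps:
n(-2, -1) - 48*(-110) = √((-2)² + (-1)²) - 48*(-110) = √(4 + 1) + 5280 = √5 + 5280 = 5280 + √5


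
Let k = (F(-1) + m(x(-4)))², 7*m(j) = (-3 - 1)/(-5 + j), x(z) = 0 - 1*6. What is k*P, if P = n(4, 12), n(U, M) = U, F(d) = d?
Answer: 21316/5929 ≈ 3.5952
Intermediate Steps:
x(z) = -6 (x(z) = 0 - 6 = -6)
m(j) = -4/(7*(-5 + j)) (m(j) = ((-3 - 1)/(-5 + j))/7 = (-4/(-5 + j))/7 = -4/(7*(-5 + j)))
k = 5329/5929 (k = (-1 - 4/(-35 + 7*(-6)))² = (-1 - 4/(-35 - 42))² = (-1 - 4/(-77))² = (-1 - 4*(-1/77))² = (-1 + 4/77)² = (-73/77)² = 5329/5929 ≈ 0.89880)
P = 4
k*P = (5329/5929)*4 = 21316/5929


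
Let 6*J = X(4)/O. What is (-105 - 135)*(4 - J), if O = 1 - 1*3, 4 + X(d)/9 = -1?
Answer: -60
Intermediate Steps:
X(d) = -45 (X(d) = -36 + 9*(-1) = -36 - 9 = -45)
O = -2 (O = 1 - 3 = -2)
J = 15/4 (J = (-45/(-2))/6 = (-45*(-1/2))/6 = (1/6)*(45/2) = 15/4 ≈ 3.7500)
(-105 - 135)*(4 - J) = (-105 - 135)*(4 - 1*15/4) = -240*(4 - 15/4) = -240*1/4 = -60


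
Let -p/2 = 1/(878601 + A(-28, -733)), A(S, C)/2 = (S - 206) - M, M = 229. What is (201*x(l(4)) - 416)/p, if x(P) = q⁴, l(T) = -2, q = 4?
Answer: -22398266000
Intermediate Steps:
A(S, C) = -870 + 2*S (A(S, C) = 2*((S - 206) - 1*229) = 2*((-206 + S) - 229) = 2*(-435 + S) = -870 + 2*S)
x(P) = 256 (x(P) = 4⁴ = 256)
p = -2/877675 (p = -2/(878601 + (-870 + 2*(-28))) = -2/(878601 + (-870 - 56)) = -2/(878601 - 926) = -2/877675 ≈ -2.2787e-6)
(201*x(l(4)) - 416)/p = (201*256 - 416)/(-2/877675) = (51456 - 416)*(-877675/2) = 51040*(-877675/2) = -22398266000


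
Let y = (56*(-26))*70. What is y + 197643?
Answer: 95723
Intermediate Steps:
y = -101920 (y = -1456*70 = -101920)
y + 197643 = -101920 + 197643 = 95723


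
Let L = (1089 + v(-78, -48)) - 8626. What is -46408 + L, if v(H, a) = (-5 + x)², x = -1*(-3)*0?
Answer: -53920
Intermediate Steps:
x = 0 (x = 3*0 = 0)
v(H, a) = 25 (v(H, a) = (-5 + 0)² = (-5)² = 25)
L = -7512 (L = (1089 + 25) - 8626 = 1114 - 8626 = -7512)
-46408 + L = -46408 - 7512 = -53920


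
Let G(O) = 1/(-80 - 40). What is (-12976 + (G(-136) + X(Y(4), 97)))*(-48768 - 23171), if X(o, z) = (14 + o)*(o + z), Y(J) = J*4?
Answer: 82752942419/120 ≈ 6.8961e+8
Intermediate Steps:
G(O) = -1/120 (G(O) = 1/(-120) = -1/120)
Y(J) = 4*J
(-12976 + (G(-136) + X(Y(4), 97)))*(-48768 - 23171) = (-12976 + (-1/120 + ((4*4)² + 14*(4*4) + 14*97 + (4*4)*97)))*(-48768 - 23171) = (-12976 + (-1/120 + (16² + 14*16 + 1358 + 16*97)))*(-71939) = (-12976 + (-1/120 + (256 + 224 + 1358 + 1552)))*(-71939) = (-12976 + (-1/120 + 3390))*(-71939) = (-12976 + 406799/120)*(-71939) = -1150321/120*(-71939) = 82752942419/120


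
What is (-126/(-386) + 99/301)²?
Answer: 1449324900/3374796649 ≈ 0.42946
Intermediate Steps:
(-126/(-386) + 99/301)² = (-126*(-1/386) + 99*(1/301))² = (63/193 + 99/301)² = (38070/58093)² = 1449324900/3374796649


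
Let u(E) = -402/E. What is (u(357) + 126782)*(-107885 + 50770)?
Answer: -861689664260/119 ≈ -7.2411e+9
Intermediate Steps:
(u(357) + 126782)*(-107885 + 50770) = (-402/357 + 126782)*(-107885 + 50770) = (-402*1/357 + 126782)*(-57115) = (-134/119 + 126782)*(-57115) = (15086924/119)*(-57115) = -861689664260/119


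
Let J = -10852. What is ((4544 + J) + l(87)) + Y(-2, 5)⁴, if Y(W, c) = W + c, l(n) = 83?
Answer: -6144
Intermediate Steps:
((4544 + J) + l(87)) + Y(-2, 5)⁴ = ((4544 - 10852) + 83) + (-2 + 5)⁴ = (-6308 + 83) + 3⁴ = -6225 + 81 = -6144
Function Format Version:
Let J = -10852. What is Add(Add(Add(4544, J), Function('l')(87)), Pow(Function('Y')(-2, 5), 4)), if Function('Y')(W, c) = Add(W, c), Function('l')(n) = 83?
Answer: -6144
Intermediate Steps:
Add(Add(Add(4544, J), Function('l')(87)), Pow(Function('Y')(-2, 5), 4)) = Add(Add(Add(4544, -10852), 83), Pow(Add(-2, 5), 4)) = Add(Add(-6308, 83), Pow(3, 4)) = Add(-6225, 81) = -6144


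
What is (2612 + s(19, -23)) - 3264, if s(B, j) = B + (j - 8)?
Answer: -664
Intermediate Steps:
s(B, j) = -8 + B + j (s(B, j) = B + (-8 + j) = -8 + B + j)
(2612 + s(19, -23)) - 3264 = (2612 + (-8 + 19 - 23)) - 3264 = (2612 - 12) - 3264 = 2600 - 3264 = -664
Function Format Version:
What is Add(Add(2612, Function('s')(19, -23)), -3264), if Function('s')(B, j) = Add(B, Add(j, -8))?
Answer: -664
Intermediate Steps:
Function('s')(B, j) = Add(-8, B, j) (Function('s')(B, j) = Add(B, Add(-8, j)) = Add(-8, B, j))
Add(Add(2612, Function('s')(19, -23)), -3264) = Add(Add(2612, Add(-8, 19, -23)), -3264) = Add(Add(2612, -12), -3264) = Add(2600, -3264) = -664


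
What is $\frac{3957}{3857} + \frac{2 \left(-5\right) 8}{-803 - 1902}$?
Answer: $\frac{2202449}{2086637} \approx 1.0555$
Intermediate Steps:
$\frac{3957}{3857} + \frac{2 \left(-5\right) 8}{-803 - 1902} = 3957 \cdot \frac{1}{3857} + \frac{\left(-10\right) 8}{-2705} = \frac{3957}{3857} - - \frac{16}{541} = \frac{3957}{3857} + \frac{16}{541} = \frac{2202449}{2086637}$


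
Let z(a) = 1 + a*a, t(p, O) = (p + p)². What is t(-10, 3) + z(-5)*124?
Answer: 3624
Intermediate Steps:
t(p, O) = 4*p² (t(p, O) = (2*p)² = 4*p²)
z(a) = 1 + a²
t(-10, 3) + z(-5)*124 = 4*(-10)² + (1 + (-5)²)*124 = 4*100 + (1 + 25)*124 = 400 + 26*124 = 400 + 3224 = 3624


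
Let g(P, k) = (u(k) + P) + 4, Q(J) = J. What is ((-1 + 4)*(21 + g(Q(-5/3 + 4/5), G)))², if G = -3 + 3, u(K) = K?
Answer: 131044/25 ≈ 5241.8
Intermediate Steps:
G = 0
g(P, k) = 4 + P + k (g(P, k) = (k + P) + 4 = (P + k) + 4 = 4 + P + k)
((-1 + 4)*(21 + g(Q(-5/3 + 4/5), G)))² = ((-1 + 4)*(21 + (4 + (-5/3 + 4/5) + 0)))² = (3*(21 + (4 + (-5*⅓ + 4*(⅕)) + 0)))² = (3*(21 + (4 + (-5/3 + ⅘) + 0)))² = (3*(21 + (4 - 13/15 + 0)))² = (3*(21 + 47/15))² = (3*(362/15))² = (362/5)² = 131044/25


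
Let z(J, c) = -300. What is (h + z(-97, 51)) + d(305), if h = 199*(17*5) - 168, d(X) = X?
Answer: 16752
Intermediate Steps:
h = 16747 (h = 199*85 - 168 = 16915 - 168 = 16747)
(h + z(-97, 51)) + d(305) = (16747 - 300) + 305 = 16447 + 305 = 16752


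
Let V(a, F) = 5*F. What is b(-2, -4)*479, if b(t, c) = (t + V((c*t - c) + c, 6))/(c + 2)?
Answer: -6706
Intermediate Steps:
b(t, c) = (30 + t)/(2 + c) (b(t, c) = (t + 5*6)/(c + 2) = (t + 30)/(2 + c) = (30 + t)/(2 + c))
b(-2, -4)*479 = ((30 - 2)/(2 - 4))*479 = (28/(-2))*479 = -½*28*479 = -14*479 = -6706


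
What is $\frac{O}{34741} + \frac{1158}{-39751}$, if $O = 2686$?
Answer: $\frac{66541108}{1380989491} \approx 0.048184$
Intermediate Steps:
$\frac{O}{34741} + \frac{1158}{-39751} = \frac{2686}{34741} + \frac{1158}{-39751} = 2686 \cdot \frac{1}{34741} + 1158 \left(- \frac{1}{39751}\right) = \frac{2686}{34741} - \frac{1158}{39751} = \frac{66541108}{1380989491}$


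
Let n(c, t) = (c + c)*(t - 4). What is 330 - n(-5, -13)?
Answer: 160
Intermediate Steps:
n(c, t) = 2*c*(-4 + t) (n(c, t) = (2*c)*(-4 + t) = 2*c*(-4 + t))
330 - n(-5, -13) = 330 - 2*(-5)*(-4 - 13) = 330 - 2*(-5)*(-17) = 330 - 1*170 = 330 - 170 = 160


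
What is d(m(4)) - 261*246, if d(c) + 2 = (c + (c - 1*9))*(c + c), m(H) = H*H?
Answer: -63472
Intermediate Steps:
m(H) = H²
d(c) = -2 + 2*c*(-9 + 2*c) (d(c) = -2 + (c + (c - 1*9))*(c + c) = -2 + (c + (c - 9))*(2*c) = -2 + (c + (-9 + c))*(2*c) = -2 + (-9 + 2*c)*(2*c) = -2 + 2*c*(-9 + 2*c))
d(m(4)) - 261*246 = (-2 - 18*4² + 4*(4²)²) - 261*246 = (-2 - 18*16 + 4*16²) - 64206 = (-2 - 288 + 4*256) - 64206 = (-2 - 288 + 1024) - 64206 = 734 - 64206 = -63472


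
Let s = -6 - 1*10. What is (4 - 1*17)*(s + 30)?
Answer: -182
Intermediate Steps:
s = -16 (s = -6 - 10 = -16)
(4 - 1*17)*(s + 30) = (4 - 1*17)*(-16 + 30) = (4 - 17)*14 = -13*14 = -182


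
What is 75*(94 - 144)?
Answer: -3750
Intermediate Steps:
75*(94 - 144) = 75*(-50) = -3750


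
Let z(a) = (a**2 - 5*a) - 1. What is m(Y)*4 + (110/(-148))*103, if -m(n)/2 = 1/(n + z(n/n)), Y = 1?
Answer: -5517/74 ≈ -74.554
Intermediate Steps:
z(a) = -1 + a**2 - 5*a
m(n) = -2/(-5 + n) (m(n) = -2/(n + (-1 + (n/n)**2 - 5*n/n)) = -2/(n + (-1 + 1**2 - 5*1)) = -2/(n + (-1 + 1 - 5)) = -2/(n - 5) = -2/(-5 + n))
m(Y)*4 + (110/(-148))*103 = -2/(-5 + 1)*4 + (110/(-148))*103 = -2/(-4)*4 + (110*(-1/148))*103 = -2*(-1/4)*4 - 55/74*103 = (1/2)*4 - 5665/74 = 2 - 5665/74 = -5517/74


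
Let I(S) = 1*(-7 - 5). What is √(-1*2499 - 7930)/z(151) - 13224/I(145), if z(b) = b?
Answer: 1102 + I*√10429/151 ≈ 1102.0 + 0.67631*I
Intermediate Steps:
I(S) = -12 (I(S) = 1*(-12) = -12)
√(-1*2499 - 7930)/z(151) - 13224/I(145) = √(-1*2499 - 7930)/151 - 13224/(-12) = √(-2499 - 7930)*(1/151) - 13224*(-1/12) = √(-10429)*(1/151) + 1102 = (I*√10429)*(1/151) + 1102 = I*√10429/151 + 1102 = 1102 + I*√10429/151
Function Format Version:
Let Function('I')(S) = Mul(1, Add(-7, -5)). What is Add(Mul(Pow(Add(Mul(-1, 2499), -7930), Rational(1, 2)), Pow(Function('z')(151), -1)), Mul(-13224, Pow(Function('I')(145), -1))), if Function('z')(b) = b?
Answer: Add(1102, Mul(Rational(1, 151), I, Pow(10429, Rational(1, 2)))) ≈ Add(1102.0, Mul(0.67631, I))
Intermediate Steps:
Function('I')(S) = -12 (Function('I')(S) = Mul(1, -12) = -12)
Add(Mul(Pow(Add(Mul(-1, 2499), -7930), Rational(1, 2)), Pow(Function('z')(151), -1)), Mul(-13224, Pow(Function('I')(145), -1))) = Add(Mul(Pow(Add(Mul(-1, 2499), -7930), Rational(1, 2)), Pow(151, -1)), Mul(-13224, Pow(-12, -1))) = Add(Mul(Pow(Add(-2499, -7930), Rational(1, 2)), Rational(1, 151)), Mul(-13224, Rational(-1, 12))) = Add(Mul(Pow(-10429, Rational(1, 2)), Rational(1, 151)), 1102) = Add(Mul(Mul(I, Pow(10429, Rational(1, 2))), Rational(1, 151)), 1102) = Add(Mul(Rational(1, 151), I, Pow(10429, Rational(1, 2))), 1102) = Add(1102, Mul(Rational(1, 151), I, Pow(10429, Rational(1, 2))))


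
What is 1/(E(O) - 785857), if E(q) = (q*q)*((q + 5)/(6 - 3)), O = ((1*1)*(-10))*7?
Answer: -3/2676071 ≈ -1.1210e-6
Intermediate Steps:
O = -70 (O = (1*(-10))*7 = -10*7 = -70)
E(q) = q**2*(5/3 + q/3) (E(q) = q**2*((5 + q)/3) = q**2*((5 + q)*(1/3)) = q**2*(5/3 + q/3))
1/(E(O) - 785857) = 1/((1/3)*(-70)**2*(5 - 70) - 785857) = 1/((1/3)*4900*(-65) - 785857) = 1/(-318500/3 - 785857) = 1/(-2676071/3) = -3/2676071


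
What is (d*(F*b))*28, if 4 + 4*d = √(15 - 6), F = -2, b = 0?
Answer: 0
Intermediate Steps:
d = -¼ (d = -1 + √(15 - 6)/4 = -1 + √9/4 = -1 + (¼)*3 = -1 + ¾ = -¼ ≈ -0.25000)
(d*(F*b))*28 = -(-1)*0/2*28 = -¼*0*28 = 0*28 = 0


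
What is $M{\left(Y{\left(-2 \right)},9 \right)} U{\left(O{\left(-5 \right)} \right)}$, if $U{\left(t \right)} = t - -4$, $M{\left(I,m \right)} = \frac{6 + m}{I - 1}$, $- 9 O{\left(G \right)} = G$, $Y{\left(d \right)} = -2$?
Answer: $- \frac{205}{9} \approx -22.778$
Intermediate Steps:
$O{\left(G \right)} = - \frac{G}{9}$
$M{\left(I,m \right)} = \frac{6 + m}{-1 + I}$
$U{\left(t \right)} = 4 + t$ ($U{\left(t \right)} = t + 4 = 4 + t$)
$M{\left(Y{\left(-2 \right)},9 \right)} U{\left(O{\left(-5 \right)} \right)} = \frac{6 + 9}{-1 - 2} \left(4 - - \frac{5}{9}\right) = \frac{1}{-3} \cdot 15 \left(4 + \frac{5}{9}\right) = \left(- \frac{1}{3}\right) 15 \cdot \frac{41}{9} = \left(-5\right) \frac{41}{9} = - \frac{205}{9}$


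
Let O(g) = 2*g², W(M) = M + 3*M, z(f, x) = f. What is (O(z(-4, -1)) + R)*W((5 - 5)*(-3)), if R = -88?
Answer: 0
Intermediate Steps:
W(M) = 4*M
(O(z(-4, -1)) + R)*W((5 - 5)*(-3)) = (2*(-4)² - 88)*(4*((5 - 5)*(-3))) = (2*16 - 88)*(4*(0*(-3))) = (32 - 88)*(4*0) = -56*0 = 0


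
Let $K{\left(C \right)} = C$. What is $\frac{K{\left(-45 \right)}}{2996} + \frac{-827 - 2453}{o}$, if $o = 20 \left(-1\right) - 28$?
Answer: $\frac{614045}{8988} \approx 68.318$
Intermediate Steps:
$o = -48$ ($o = -20 - 28 = -48$)
$\frac{K{\left(-45 \right)}}{2996} + \frac{-827 - 2453}{o} = - \frac{45}{2996} + \frac{-827 - 2453}{-48} = \left(-45\right) \frac{1}{2996} + \left(-827 - 2453\right) \left(- \frac{1}{48}\right) = - \frac{45}{2996} - - \frac{205}{3} = - \frac{45}{2996} + \frac{205}{3} = \frac{614045}{8988}$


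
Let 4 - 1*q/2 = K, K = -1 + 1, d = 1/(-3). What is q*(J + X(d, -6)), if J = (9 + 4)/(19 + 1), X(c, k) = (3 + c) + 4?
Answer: 878/15 ≈ 58.533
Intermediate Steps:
d = -⅓ ≈ -0.33333
X(c, k) = 7 + c
J = 13/20 ≈ 0.65000
K = 0
q = 8 (q = 8 - 2*0 = 8 + 0 = 8)
q*(J + X(d, -6)) = 8*(13/20 + (7 - ⅓)) = 8*(13/20 + 20/3) = 8*(439/60) = 878/15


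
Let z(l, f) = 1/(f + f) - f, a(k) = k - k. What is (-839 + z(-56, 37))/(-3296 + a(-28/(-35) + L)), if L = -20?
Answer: 64823/243904 ≈ 0.26577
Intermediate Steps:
a(k) = 0
z(l, f) = 1/(2*f) - f
(-839 + z(-56, 37))/(-3296 + a(-28/(-35) + L)) = (-839 + ((½)/37 - 1*37))/(-3296 + 0) = (-839 + ((½)*(1/37) - 37))/(-3296) = (-839 + (1/74 - 37))*(-1/3296) = (-839 - 2737/74)*(-1/3296) = -64823/74*(-1/3296) = 64823/243904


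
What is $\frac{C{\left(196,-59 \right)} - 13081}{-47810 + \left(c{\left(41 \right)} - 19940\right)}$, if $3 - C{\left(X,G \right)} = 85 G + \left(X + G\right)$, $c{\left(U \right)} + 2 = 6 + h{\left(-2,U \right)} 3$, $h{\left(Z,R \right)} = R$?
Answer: $\frac{8200}{67623} \approx 0.12126$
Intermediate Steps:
$c{\left(U \right)} = 4 + 3 U$ ($c{\left(U \right)} = -2 + \left(6 + U 3\right) = -2 + \left(6 + 3 U\right) = 4 + 3 U$)
$C{\left(X,G \right)} = 3 - X - 86 G$ ($C{\left(X,G \right)} = 3 - \left(85 G + \left(X + G\right)\right) = 3 - \left(85 G + \left(G + X\right)\right) = 3 - \left(X + 86 G\right) = 3 - X - 86 G$)
$\frac{C{\left(196,-59 \right)} - 13081}{-47810 + \left(c{\left(41 \right)} - 19940\right)} = \frac{\left(3 - 196 - -5074\right) - 13081}{-47810 + \left(\left(4 + 3 \cdot 41\right) - 19940\right)} = \frac{\left(3 - 196 + 5074\right) - 13081}{-47810 + \left(\left(4 + 123\right) - 19940\right)} = \frac{4881 - 13081}{-47810 + \left(127 - 19940\right)} = - \frac{8200}{-47810 - 19813} = - \frac{8200}{-67623} = \left(-8200\right) \left(- \frac{1}{67623}\right) = \frac{8200}{67623}$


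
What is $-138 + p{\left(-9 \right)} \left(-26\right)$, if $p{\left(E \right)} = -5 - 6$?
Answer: $148$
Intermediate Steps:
$p{\left(E \right)} = -11$
$-138 + p{\left(-9 \right)} \left(-26\right) = -138 - -286 = -138 + 286 = 148$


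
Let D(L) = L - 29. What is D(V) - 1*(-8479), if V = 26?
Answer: 8476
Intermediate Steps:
D(L) = -29 + L
D(V) - 1*(-8479) = (-29 + 26) - 1*(-8479) = -3 + 8479 = 8476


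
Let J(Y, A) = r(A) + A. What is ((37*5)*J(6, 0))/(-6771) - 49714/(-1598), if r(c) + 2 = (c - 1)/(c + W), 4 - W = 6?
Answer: 3036549/97478 ≈ 31.151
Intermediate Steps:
W = -2 (W = 4 - 1*6 = 4 - 6 = -2)
r(c) = -2 + (-1 + c)/(-2 + c) (r(c) = -2 + (c - 1)/(c - 2) = -2 + (-1 + c)/(-2 + c))
J(Y, A) = A + (3 - A)/(-2 + A) (J(Y, A) = (3 - A)/(-2 + A) + A = A + (3 - A)/(-2 + A))
((37*5)*J(6, 0))/(-6771) - 49714/(-1598) = ((37*5)*((3 - 1*0 + 0*(-2 + 0))/(-2 + 0)))/(-6771) - 49714/(-1598) = (185*((3 + 0 + 0*(-2))/(-2)))*(-1/6771) - 49714*(-1/1598) = (185*(-(3 + 0 + 0)/2))*(-1/6771) + 24857/799 = (185*(-½*3))*(-1/6771) + 24857/799 = (185*(-3/2))*(-1/6771) + 24857/799 = -555/2*(-1/6771) + 24857/799 = 5/122 + 24857/799 = 3036549/97478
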